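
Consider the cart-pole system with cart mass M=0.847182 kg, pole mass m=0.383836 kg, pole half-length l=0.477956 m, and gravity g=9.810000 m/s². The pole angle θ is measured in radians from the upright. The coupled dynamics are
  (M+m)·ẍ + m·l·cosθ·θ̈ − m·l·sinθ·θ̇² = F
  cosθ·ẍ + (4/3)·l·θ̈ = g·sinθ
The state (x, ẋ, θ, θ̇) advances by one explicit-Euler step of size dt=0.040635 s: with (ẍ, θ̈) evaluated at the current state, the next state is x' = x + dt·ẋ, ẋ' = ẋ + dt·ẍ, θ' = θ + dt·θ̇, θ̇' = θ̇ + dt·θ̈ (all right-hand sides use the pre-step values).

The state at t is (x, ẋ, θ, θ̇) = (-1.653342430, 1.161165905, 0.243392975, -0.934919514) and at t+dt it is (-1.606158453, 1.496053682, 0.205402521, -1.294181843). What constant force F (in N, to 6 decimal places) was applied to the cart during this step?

F = 8.532449 N

ẍ = (ẋ'−ẋ)/dt = (1.496053682−1.161165905)/0.040635 = 8.241363
θ̈ = (θ̇'−θ̇)/dt = (-1.294181843−-0.934919514)/0.040635 = -8.841204
sinθ=0.240997, cosθ=0.970526
F = (M+m)·ẍ + m·l·cosθ·θ̈ − m·l·sinθ·θ̇² = 10.145266 + -1.574172 − 0.038645 = 8.532449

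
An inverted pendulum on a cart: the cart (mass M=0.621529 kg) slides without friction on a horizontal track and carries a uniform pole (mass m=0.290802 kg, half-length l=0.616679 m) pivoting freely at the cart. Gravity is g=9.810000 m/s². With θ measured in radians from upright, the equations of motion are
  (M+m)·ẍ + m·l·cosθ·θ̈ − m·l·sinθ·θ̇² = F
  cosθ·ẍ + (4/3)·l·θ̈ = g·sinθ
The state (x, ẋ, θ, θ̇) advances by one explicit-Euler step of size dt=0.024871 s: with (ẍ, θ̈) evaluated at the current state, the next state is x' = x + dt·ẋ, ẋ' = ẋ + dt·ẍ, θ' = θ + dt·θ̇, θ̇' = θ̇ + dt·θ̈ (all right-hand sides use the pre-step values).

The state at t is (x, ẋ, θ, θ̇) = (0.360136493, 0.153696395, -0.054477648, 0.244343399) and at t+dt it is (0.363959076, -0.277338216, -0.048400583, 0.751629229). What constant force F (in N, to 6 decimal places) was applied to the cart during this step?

ẍ = (ẋ'−ẋ)/dt = (-0.277338216−0.153696395)/0.024871 = -17.330811
θ̈ = (θ̇'−θ̇)/dt = (0.751629229−0.244343399)/0.024871 = 20.396680
sinθ=-0.054451, cosθ=0.998516
F = (M+m)·ẍ + m·l·cosθ·θ̈ − m·l·sinθ·θ̇² = -15.811437 + 3.652341 − -0.000583 = -12.158513

F = -12.158513 N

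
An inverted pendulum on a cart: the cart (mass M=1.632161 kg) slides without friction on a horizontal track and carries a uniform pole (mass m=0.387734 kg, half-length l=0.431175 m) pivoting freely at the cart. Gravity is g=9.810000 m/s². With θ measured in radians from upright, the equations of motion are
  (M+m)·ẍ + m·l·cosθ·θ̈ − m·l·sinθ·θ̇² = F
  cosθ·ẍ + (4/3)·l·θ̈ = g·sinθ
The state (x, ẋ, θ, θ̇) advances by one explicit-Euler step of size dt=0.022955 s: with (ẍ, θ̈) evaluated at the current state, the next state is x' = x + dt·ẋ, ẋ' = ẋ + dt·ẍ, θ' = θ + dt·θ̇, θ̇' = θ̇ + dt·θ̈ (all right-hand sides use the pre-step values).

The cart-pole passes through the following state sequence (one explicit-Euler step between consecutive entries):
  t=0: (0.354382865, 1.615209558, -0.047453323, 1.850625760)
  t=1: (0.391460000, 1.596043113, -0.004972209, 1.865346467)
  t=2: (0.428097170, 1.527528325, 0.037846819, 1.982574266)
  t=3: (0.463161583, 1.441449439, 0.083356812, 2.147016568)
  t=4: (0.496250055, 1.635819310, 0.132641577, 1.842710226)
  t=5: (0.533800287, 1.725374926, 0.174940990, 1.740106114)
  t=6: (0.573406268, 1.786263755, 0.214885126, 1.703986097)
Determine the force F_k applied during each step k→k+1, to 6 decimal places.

F_0 = -1.552276 N
F_1 = -5.172217 N
F_2 = -6.402487 N
F_3 = 14.830589 N
F_4 = 7.064550 N
F_5 = 5.010678 N

step 0→1:
  ẍ = (ẋ'−ẋ)/dt = (1.596043113−1.615209558)/0.022955 = -0.834957
  θ̈ = (θ̇'−θ̇)/dt = (1.865346467−1.850625760)/0.022955 = 0.641285
  sinθ=-0.047436, cosθ=0.998874
  F = (M+m)·ẍ + m·l·cosθ·θ̈ − m·l·sinθ·θ̇² = -1.686526 + 0.107090 − -0.027160 = -1.552276
step 1→2:
  ẍ = (ẋ'−ẋ)/dt = (1.527528325−1.596043113)/0.022955 = -2.984744
  θ̈ = (θ̇'−θ̇)/dt = (1.982574266−1.865346467)/0.022955 = 5.106852
  sinθ=-0.004972, cosθ=0.999988
  F = (M+m)·ẍ + m·l·cosθ·θ̈ − m·l·sinθ·θ̇² = -6.028869 + 0.853759 − -0.002892 = -5.172217
step 2→3:
  ẍ = (ẋ'−ẋ)/dt = (1.441449439−1.527528325)/0.022955 = -3.749897
  θ̈ = (θ̇'−θ̇)/dt = (2.147016568−1.982574266)/0.022955 = 7.163681
  sinθ=0.037838, cosθ=0.999284
  F = (M+m)·ẍ + m·l·cosθ·θ̈ − m·l·sinθ·θ̇² = -7.574398 + 1.196775 − 0.024864 = -6.402487
step 3→4:
  ẍ = (ẋ'−ẋ)/dt = (1.635819310−1.441449439)/0.022955 = 8.467431
  θ̈ = (θ̇'−θ̇)/dt = (1.842710226−2.147016568)/0.022955 = -13.256647
  sinθ=0.083260, cosθ=0.996528
  F = (M+m)·ẍ + m·l·cosθ·θ̈ − m·l·sinθ·θ̇² = 17.103321 + -2.208567 − 0.064165 = 14.830589
step 4→5:
  ẍ = (ẋ'−ẋ)/dt = (1.725374926−1.635819310)/0.022955 = 3.901356
  θ̈ = (θ̇'−θ̇)/dt = (1.740106114−1.842710226)/0.022955 = -4.469794
  sinθ=0.132253, cosθ=0.991216
  F = (M+m)·ẍ + m·l·cosθ·θ̈ − m·l·sinθ·θ̇² = 7.880329 + -0.740702 − 0.075077 = 7.064550
step 5→6:
  ẍ = (ẋ'−ẋ)/dt = (1.786263755−1.725374926)/0.022955 = 2.652530
  θ̈ = (θ̇'−θ̇)/dt = (1.703986097−1.740106114)/0.022955 = -1.573514
  sinθ=0.174050, cosθ=0.984737
  F = (M+m)·ẍ + m·l·cosθ·θ̈ − m·l·sinθ·θ̇² = 5.357832 + -0.259047 − 0.088108 = 5.010678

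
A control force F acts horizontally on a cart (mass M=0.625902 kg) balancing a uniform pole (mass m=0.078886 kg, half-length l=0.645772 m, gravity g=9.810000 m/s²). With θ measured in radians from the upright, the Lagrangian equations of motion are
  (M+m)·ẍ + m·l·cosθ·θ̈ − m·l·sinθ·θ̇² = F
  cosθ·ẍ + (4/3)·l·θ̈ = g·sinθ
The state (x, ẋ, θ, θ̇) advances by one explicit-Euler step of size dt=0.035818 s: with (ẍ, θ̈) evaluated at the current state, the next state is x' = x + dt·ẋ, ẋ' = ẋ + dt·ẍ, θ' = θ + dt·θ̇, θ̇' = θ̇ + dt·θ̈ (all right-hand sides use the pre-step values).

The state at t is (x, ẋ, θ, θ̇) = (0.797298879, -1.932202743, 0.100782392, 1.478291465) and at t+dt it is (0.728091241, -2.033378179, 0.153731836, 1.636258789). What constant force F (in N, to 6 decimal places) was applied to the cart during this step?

F = -1.778492 N

ẍ = (ẋ'−ẋ)/dt = (-2.033378179−-1.932202743)/0.035818 = -2.824709
θ̈ = (θ̇'−θ̇)/dt = (1.636258789−1.478291465)/0.035818 = 4.410278
sinθ=0.100612, cosθ=0.994926
F = (M+m)·ẍ + m·l·cosθ·θ̈ − m·l·sinθ·θ̇² = -1.990821 + 0.223530 − 0.011201 = -1.778492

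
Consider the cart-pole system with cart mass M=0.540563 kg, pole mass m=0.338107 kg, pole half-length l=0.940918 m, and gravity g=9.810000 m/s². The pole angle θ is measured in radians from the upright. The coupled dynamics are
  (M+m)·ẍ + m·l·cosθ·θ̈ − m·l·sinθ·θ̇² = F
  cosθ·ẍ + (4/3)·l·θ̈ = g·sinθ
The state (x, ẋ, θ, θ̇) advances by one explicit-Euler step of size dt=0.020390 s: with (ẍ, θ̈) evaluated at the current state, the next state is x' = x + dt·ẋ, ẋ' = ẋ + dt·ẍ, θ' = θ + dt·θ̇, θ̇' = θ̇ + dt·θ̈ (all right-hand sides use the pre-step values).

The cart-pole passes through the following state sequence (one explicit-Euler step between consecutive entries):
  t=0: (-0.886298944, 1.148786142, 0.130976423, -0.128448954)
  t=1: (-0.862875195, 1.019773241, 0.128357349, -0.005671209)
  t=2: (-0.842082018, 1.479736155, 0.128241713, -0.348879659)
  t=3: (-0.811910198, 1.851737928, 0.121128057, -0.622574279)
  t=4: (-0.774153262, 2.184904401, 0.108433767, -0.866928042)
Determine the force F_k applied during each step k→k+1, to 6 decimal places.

step 0→1:
  ẍ = (ẋ'−ẋ)/dt = (1.019773241−1.148786142)/0.020390 = -6.327263
  θ̈ = (θ̇'−θ̇)/dt = (-0.005671209−-0.128448954)/0.020390 = 6.021469
  sinθ=0.130602, cosθ=0.991435
  F = (M+m)·ẍ + m·l·cosθ·θ̈ − m·l·sinθ·θ̇² = -5.559577 + 1.899208 − 0.000686 = -3.661054
step 1→2:
  ẍ = (ẋ'−ẋ)/dt = (1.479736155−1.019773241)/0.020390 = 22.558260
  θ̈ = (θ̇'−θ̇)/dt = (-0.348879659−-0.005671209)/0.020390 = -16.832195
  sinθ=0.128005, cosθ=0.991773
  F = (M+m)·ẍ + m·l·cosθ·θ̈ − m·l·sinθ·θ̇² = 19.821266 + -5.310791 − 0.000001 = 14.510474
step 2→3:
  ẍ = (ẋ'−ẋ)/dt = (1.851737928−1.479736155)/0.020390 = 18.244324
  θ̈ = (θ̇'−θ̇)/dt = (-0.622574279−-0.348879659)/0.020390 = -13.422983
  sinθ=0.127890, cosθ=0.991788
  F = (M+m)·ẍ + m·l·cosθ·θ̈ − m·l·sinθ·θ̇² = 16.030740 + -4.235200 − 0.004952 = 11.790588
step 3→4:
  ẍ = (ẋ'−ẋ)/dt = (2.184904401−1.851737928)/0.020390 = 16.339699
  θ̈ = (θ̇'−θ̇)/dt = (-0.866928042−-0.622574279)/0.020390 = -11.984000
  sinθ=0.120832, cosθ=0.992673
  F = (M+m)·ẍ + m·l·cosθ·θ̈ − m·l·sinθ·θ̇² = 14.357204 + -3.784547 − 0.014899 = 10.557757

F_0 = -3.661054 N
F_1 = 14.510474 N
F_2 = 11.790588 N
F_3 = 10.557757 N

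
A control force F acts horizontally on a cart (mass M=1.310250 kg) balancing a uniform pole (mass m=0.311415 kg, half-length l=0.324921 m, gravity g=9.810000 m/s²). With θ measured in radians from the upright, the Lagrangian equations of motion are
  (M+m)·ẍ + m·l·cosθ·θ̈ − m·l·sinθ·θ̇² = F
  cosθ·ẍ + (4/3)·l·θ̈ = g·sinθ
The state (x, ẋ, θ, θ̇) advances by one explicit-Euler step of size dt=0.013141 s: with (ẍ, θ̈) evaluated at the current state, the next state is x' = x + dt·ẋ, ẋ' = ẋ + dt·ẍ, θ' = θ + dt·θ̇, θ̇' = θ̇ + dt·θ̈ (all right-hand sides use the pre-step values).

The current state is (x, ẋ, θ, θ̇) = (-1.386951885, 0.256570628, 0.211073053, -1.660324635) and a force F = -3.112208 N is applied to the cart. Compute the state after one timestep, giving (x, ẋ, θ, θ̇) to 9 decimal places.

sinθ=0.209509259, cosθ=0.977806663
temp = (F + m·l·θ̇²·sinθ)/(M+m) = (-3.112208 + 0.058439508)/1.621665 = -1.883106864
θ̈ = (g·sinθ − cosθ·temp)/(l·(4/3 − m·cos²θ/(M+m))) = 10.430684732
ẍ = temp − m·l·θ̈·cosθ/(M+m) = -2.519494856
Euler: x'=-1.386951885+0.013141·0.256570628=-1.383580290, ẋ'=0.256570628+0.013141·-2.519494856=0.223461946
       θ'=0.211073053+0.013141·-1.660324635=0.189254727, θ̇'=-1.660324635+0.013141·10.430684732=-1.523255007

(-1.383580290, 0.223461946, 0.189254727, -1.523255007)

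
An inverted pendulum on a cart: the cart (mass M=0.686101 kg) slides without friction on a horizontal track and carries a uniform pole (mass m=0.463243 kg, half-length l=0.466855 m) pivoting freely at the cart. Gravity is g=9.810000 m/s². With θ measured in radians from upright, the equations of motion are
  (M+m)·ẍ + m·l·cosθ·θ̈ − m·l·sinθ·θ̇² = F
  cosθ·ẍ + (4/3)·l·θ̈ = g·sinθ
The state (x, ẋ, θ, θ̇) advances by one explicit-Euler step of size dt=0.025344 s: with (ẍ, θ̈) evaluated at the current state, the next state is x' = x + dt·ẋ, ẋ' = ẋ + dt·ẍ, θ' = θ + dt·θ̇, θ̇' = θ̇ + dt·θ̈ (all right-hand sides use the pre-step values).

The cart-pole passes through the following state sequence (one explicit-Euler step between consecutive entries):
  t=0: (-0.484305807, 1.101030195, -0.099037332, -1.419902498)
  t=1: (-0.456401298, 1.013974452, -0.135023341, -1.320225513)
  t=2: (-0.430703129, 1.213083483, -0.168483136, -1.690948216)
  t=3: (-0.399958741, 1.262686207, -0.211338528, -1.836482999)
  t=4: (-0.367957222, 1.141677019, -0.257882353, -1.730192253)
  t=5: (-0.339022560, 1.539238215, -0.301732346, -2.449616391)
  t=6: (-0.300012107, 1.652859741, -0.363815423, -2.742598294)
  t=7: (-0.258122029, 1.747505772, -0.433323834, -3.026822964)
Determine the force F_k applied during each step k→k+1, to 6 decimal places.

F_0 = -3.058441 N
F_1 = 5.945602 N
F_2 = 1.128861 N
F_3 = -4.447903 N
F_4 = 12.258372 N
F_5 = 3.151214 N
F_6 = 2.604416 N

step 0→1:
  ẍ = (ẋ'−ẋ)/dt = (1.013974452−1.101030195)/0.025344 = -3.434965
  θ̈ = (θ̇'−θ̇)/dt = (-1.320225513−-1.419902498)/0.025344 = 3.932962
  sinθ=-0.098876, cosθ=0.995100
  F = (M+m)·ẍ + m·l·cosθ·θ̈ − m·l·sinθ·θ̇² = -3.947956 + 0.846403 − -0.043112 = -3.058441
step 1→2:
  ẍ = (ẋ'−ẋ)/dt = (1.213083483−1.013974452)/0.025344 = 7.856259
  θ̈ = (θ̇'−θ̇)/dt = (-1.690948216−-1.320225513)/0.025344 = -14.627632
  sinθ=-0.134613, cosθ=0.990898
  F = (M+m)·ẍ + m·l·cosθ·θ̈ − m·l·sinθ·θ̇² = 9.029544 + -3.134685 − -0.050743 = 5.945602
step 2→3:
  ẍ = (ẋ'−ẋ)/dt = (1.262686207−1.213083483)/0.025344 = 1.957178
  θ̈ = (θ̇'−θ̇)/dt = (-1.836482999−-1.690948216)/0.025344 = -5.742376
  sinθ=-0.167687, cosθ=0.985840
  F = (M+m)·ẍ + m·l·cosθ·θ̈ − m·l·sinθ·θ̇² = 2.249471 + -1.224303 − -0.103693 = 1.128861
step 3→4:
  ẍ = (ẋ'−ẋ)/dt = (1.141677019−1.262686207)/0.025344 = -4.774668
  θ̈ = (θ̇'−θ̇)/dt = (-1.730192253−-1.836482999)/0.025344 = 4.193921
  sinθ=-0.209769, cosθ=0.977751
  F = (M+m)·ẍ + m·l·cosθ·θ̈ − m·l·sinθ·θ̇² = -5.487736 + 0.886828 − -0.153005 = -4.447903
step 4→5:
  ẍ = (ẋ'−ẋ)/dt = (1.539238215−1.141677019)/0.025344 = 15.686600
  θ̈ = (θ̇'−θ̇)/dt = (-2.449616391−-1.730192253)/0.025344 = -28.386369
  sinθ=-0.255034, cosθ=0.966932
  F = (M+m)·ẍ + m·l·cosθ·θ̈ − m·l·sinθ·θ̇² = 18.029300 + -5.936039 − -0.165111 = 12.258372
step 5→6:
  ẍ = (ẋ'−ẋ)/dt = (1.652859741−1.539238215)/0.025344 = 4.483173
  θ̈ = (θ̇'−θ̇)/dt = (-2.742598294−-2.449616391)/0.025344 = -11.560208
  sinθ=-0.297175, cosθ=0.954823
  F = (M+m)·ẍ + m·l·cosθ·θ̈ − m·l·sinθ·θ̇² = 5.152708 + -2.387149 − -0.385655 = 3.151214
step 6→7:
  ẍ = (ẋ'−ẋ)/dt = (1.747505772−1.652859741)/0.025344 = 3.734455
  θ̈ = (θ̇'−θ̇)/dt = (-3.026822964−-2.742598294)/0.025344 = -11.214673
  sinθ=-0.355843, cosθ=0.934546
  F = (M+m)·ẍ + m·l·cosθ·θ̈ − m·l·sinθ·θ̇² = 4.292174 + -2.266617 − -0.578859 = 2.604416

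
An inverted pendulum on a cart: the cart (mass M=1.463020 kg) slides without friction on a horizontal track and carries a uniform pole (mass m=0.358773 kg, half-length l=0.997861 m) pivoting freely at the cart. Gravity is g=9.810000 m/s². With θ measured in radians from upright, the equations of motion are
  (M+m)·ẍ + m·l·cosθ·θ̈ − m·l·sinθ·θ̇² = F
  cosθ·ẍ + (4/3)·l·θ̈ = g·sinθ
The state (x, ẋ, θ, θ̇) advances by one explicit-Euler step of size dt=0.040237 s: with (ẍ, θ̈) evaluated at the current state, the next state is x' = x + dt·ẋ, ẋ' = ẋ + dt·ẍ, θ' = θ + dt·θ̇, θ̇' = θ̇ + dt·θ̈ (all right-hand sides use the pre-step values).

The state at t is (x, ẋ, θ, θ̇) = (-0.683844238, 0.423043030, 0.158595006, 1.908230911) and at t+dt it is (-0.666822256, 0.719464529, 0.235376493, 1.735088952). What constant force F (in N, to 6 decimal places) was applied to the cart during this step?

F = 11.693880 N

ẍ = (ẋ'−ẋ)/dt = (0.719464529−0.423043030)/0.040237 = 7.366889
θ̈ = (θ̇'−θ̇)/dt = (1.735088952−1.908230911)/0.040237 = -4.303053
sinθ=0.157931, cosθ=0.987450
F = (M+m)·ẍ + m·l·cosθ·θ̈ − m·l·sinθ·θ̇² = 13.420946 + -1.521184 − 0.205882 = 11.693880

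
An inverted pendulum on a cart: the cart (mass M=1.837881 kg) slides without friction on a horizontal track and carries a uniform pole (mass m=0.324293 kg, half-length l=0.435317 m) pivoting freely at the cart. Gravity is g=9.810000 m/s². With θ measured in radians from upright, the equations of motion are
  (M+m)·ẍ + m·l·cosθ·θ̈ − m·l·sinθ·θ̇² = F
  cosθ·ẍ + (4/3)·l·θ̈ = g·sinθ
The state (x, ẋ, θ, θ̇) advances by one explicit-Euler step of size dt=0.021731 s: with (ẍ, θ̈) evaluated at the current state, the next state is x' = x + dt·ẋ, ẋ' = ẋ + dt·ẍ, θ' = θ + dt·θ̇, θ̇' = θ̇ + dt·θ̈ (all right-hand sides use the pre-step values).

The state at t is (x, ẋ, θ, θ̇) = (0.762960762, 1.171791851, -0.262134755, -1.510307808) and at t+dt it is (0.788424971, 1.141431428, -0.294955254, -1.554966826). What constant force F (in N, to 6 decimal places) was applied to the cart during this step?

F = -3.217536 N

ẍ = (ẋ'−ẋ)/dt = (1.141431428−1.171791851)/0.021731 = -1.397102
θ̈ = (θ̇'−θ̇)/dt = (-1.554966826−-1.510307808)/0.021731 = -2.055083
sinθ=-0.259143, cosθ=0.965839
F = (M+m)·ẍ + m·l·cosθ·θ̈ − m·l·sinθ·θ̇² = -3.020778 + -0.280206 − -0.083448 = -3.217536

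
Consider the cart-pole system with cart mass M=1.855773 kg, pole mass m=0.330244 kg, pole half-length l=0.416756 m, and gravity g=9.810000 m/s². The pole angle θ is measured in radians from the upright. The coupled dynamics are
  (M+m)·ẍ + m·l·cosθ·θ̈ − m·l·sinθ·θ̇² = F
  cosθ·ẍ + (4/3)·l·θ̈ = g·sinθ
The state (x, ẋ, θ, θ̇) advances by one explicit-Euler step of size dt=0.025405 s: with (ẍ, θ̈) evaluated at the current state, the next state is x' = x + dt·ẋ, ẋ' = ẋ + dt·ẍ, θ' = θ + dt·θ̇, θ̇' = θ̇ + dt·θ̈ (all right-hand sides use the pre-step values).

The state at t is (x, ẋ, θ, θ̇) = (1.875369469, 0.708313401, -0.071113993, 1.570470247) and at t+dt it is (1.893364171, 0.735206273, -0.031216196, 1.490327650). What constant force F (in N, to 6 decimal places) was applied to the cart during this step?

F = 1.905089 N

ẍ = (ẋ'−ẋ)/dt = (0.735206273−0.708313401)/0.025405 = 1.058566
θ̈ = (θ̇'−θ̇)/dt = (1.490327650−1.570470247)/0.025405 = -3.154599
sinθ=-0.071054, cosθ=0.997472
F = (M+m)·ẍ + m·l·cosθ·θ̈ − m·l·sinθ·θ̇² = 2.314043 + -0.433074 − -0.024119 = 1.905089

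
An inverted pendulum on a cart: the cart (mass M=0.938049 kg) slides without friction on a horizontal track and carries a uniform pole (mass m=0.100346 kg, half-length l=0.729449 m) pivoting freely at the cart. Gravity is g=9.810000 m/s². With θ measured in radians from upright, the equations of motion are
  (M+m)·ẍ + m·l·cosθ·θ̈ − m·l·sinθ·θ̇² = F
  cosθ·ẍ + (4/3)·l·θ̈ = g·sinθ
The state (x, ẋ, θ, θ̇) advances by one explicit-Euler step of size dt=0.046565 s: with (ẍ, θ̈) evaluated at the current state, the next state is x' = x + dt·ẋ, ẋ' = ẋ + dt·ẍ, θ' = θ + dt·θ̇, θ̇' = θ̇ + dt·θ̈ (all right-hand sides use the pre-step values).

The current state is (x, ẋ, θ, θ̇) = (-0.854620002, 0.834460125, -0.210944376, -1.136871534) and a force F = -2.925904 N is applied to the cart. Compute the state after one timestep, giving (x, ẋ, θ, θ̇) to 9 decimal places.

sinθ=-0.209383436, cosθ=0.977833614
temp = (F + m·l·θ̇²·sinθ)/(M+m) = (-2.925904 + -0.019808888)/1.038395 = -2.836794176
θ̈ = (g·sinθ − cosθ·temp)/(l·(4/3 − m·cos²θ/(M+m))) = 0.795252496
ẍ = temp − m·l·θ̈·cosθ/(M+m) = -2.891609554
Euler: x'=-0.854620002+0.046565·0.834460125=-0.815763366, ẋ'=0.834460125+0.046565·-2.891609554=0.699812326
       θ'=-0.210944376+0.046565·-1.136871534=-0.263882799, θ̇'=-1.136871534+0.046565·0.795252496=-1.099840602

(-0.815763366, 0.699812326, -0.263882799, -1.099840602)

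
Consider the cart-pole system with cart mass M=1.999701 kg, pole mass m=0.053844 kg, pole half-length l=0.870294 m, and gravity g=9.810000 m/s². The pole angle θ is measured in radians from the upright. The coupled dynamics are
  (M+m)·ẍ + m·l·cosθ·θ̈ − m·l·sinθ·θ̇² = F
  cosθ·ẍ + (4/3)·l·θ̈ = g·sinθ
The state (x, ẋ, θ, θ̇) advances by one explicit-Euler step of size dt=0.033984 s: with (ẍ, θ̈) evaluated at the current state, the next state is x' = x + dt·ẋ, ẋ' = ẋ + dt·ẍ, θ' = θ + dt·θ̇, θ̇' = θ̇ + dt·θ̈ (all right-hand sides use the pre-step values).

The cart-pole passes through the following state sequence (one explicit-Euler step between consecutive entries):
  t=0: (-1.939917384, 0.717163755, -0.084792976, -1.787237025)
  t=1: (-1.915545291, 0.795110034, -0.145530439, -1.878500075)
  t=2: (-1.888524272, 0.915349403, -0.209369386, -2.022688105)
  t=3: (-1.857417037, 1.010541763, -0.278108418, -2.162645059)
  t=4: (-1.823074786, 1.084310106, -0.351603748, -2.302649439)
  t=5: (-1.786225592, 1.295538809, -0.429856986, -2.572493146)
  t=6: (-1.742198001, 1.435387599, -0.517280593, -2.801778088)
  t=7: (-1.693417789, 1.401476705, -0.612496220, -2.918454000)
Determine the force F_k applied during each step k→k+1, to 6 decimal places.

F_0 = 4.597333 N
F_1 = 7.092945 N
F_2 = 5.603248 N
F_3 = 4.332123 N
F_4 = 12.500129 N
F_5 = 8.292456 N
F_6 = -2.007053 N

step 0→1:
  ẍ = (ẋ'−ẋ)/dt = (0.795110034−0.717163755)/0.033984 = 2.293617
  θ̈ = (θ̇'−θ̇)/dt = (-1.878500075−-1.787237025)/0.033984 = -2.685471
  sinθ=-0.084691, cosθ=0.996407
  F = (M+m)·ẍ + m·l·cosθ·θ̈ − m·l·sinθ·θ̇² = 4.710046 + -0.125389 − -0.012677 = 4.597333
step 1→2:
  ẍ = (ẋ'−ẋ)/dt = (0.915349403−0.795110034)/0.033984 = 3.538117
  θ̈ = (θ̇'−θ̇)/dt = (-2.022688105−-1.878500075)/0.033984 = -4.242821
  sinθ=-0.145017, cosθ=0.989429
  F = (M+m)·ẍ + m·l·cosθ·θ̈ − m·l·sinθ·θ̇² = 7.265683 + -0.196717 − -0.023980 = 7.092945
step 2→3:
  ẍ = (ẋ'−ẋ)/dt = (1.010541763−0.915349403)/0.033984 = 2.801093
  θ̈ = (θ̇'−θ̇)/dt = (-2.162645059−-2.022688105)/0.033984 = -4.118319
  sinθ=-0.207843, cosθ=0.978162
  F = (M+m)·ẍ + m·l·cosθ·θ̈ − m·l·sinθ·θ̇² = 5.752171 + -0.188771 − -0.039847 = 5.603248
step 3→4:
  ẍ = (ẋ'−ẋ)/dt = (1.084310106−1.010541763)/0.033984 = 2.170679
  θ̈ = (θ̇'−θ̇)/dt = (-2.302649439−-2.162645059)/0.033984 = -4.119715
  sinθ=-0.274537, cosθ=0.961576
  F = (M+m)·ẍ + m·l·cosθ·θ̈ − m·l·sinθ·θ̇² = 4.457586 + -0.185633 − -0.060169 = 4.332123
step 4→5:
  ẍ = (ẋ'−ẋ)/dt = (1.295538809−1.084310106)/0.033984 = 6.215534
  θ̈ = (θ̇'−θ̇)/dt = (-2.572493146−-2.302649439)/0.033984 = -7.940316
  sinθ=-0.344404, cosθ=0.938822
  F = (M+m)·ẍ + m·l·cosθ·θ̈ − m·l·sinθ·θ̇² = 12.763879 + -0.349321 − -0.085571 = 12.500129
step 5→6:
  ẍ = (ẋ'−ẋ)/dt = (1.435387599−1.295538809)/0.033984 = 4.115136
  θ̈ = (θ̇'−θ̇)/dt = (-2.801778088−-2.572493146)/0.033984 = -6.746850
  sinθ=-0.416741, cosθ=0.909025
  F = (M+m)·ẍ + m·l·cosθ·θ̈ − m·l·sinθ·θ̇² = 8.450617 + -0.287396 − -0.129234 = 8.292456
step 6→7:
  ẍ = (ẋ'−ẋ)/dt = (1.401476705−1.435387599)/0.033984 = -0.997849
  θ̈ = (θ̇'−θ̇)/dt = (-2.918454000−-2.801778088)/0.033984 = -3.433260
  sinθ=-0.494518, cosθ=0.869167
  F = (M+m)·ẍ + m·l·cosθ·θ̈ − m·l·sinθ·θ̇² = -2.049127 + -0.139834 − -0.181909 = -2.007053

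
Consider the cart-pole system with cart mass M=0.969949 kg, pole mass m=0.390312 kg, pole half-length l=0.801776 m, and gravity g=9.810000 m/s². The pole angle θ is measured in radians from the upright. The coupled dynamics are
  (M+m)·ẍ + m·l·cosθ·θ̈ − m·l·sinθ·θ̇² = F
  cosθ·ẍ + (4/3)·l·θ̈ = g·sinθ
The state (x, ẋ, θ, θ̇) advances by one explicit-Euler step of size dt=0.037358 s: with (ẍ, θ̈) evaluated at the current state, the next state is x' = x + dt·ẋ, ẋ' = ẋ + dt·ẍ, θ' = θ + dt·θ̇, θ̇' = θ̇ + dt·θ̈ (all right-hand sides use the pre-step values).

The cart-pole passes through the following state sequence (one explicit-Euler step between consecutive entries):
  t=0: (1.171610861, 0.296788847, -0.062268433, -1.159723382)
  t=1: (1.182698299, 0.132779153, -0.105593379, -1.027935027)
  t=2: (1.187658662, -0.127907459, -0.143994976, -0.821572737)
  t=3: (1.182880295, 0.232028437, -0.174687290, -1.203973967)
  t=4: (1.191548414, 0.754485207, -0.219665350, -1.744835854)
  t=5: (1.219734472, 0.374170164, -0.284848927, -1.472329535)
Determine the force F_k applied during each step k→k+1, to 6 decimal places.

step 0→1:
  ẍ = (ẋ'−ẋ)/dt = (0.132779153−0.296788847)/0.037358 = -4.390216
  θ̈ = (θ̇'−θ̇)/dt = (-1.027935027−-1.159723382)/0.037358 = 3.527714
  sinθ=-0.062228, cosθ=0.998062
  F = (M+m)·ẍ + m·l·cosθ·θ̈ − m·l·sinθ·θ̇² = -5.971840 + 1.101833 − -0.026192 = -4.843815
step 1→2:
  ẍ = (ẋ'−ẋ)/dt = (-0.127907459−0.132779153)/0.037358 = -6.978067
  θ̈ = (θ̇'−θ̇)/dt = (-0.821572737−-1.027935027)/0.037358 = 5.523912
  sinθ=-0.105397, cosθ=0.994430
  F = (M+m)·ẍ + m·l·cosθ·θ̈ − m·l·sinθ·θ̇² = -9.491992 + 1.719040 − -0.034852 = -7.738100
step 2→3:
  ẍ = (ẋ'−ẋ)/dt = (0.232028437−-0.127907459)/0.037358 = 9.634774
  θ̈ = (θ̇'−θ̇)/dt = (-1.203973967−-0.821572737)/0.037358 = -10.236127
  sinθ=-0.143498, cosθ=0.989651
  F = (M+m)·ẍ + m·l·cosθ·θ̈ − m·l·sinθ·θ̇² = 13.105808 + -3.170170 − -0.030311 = 9.965949
step 3→4:
  ẍ = (ẋ'−ẋ)/dt = (0.754485207−0.232028437)/0.037358 = 13.985138
  θ̈ = (θ̇'−θ̇)/dt = (-1.744835854−-1.203973967)/0.037358 = -14.477806
  sinθ=-0.173800, cosθ=0.984781
  F = (M+m)·ẍ + m·l·cosθ·θ̈ − m·l·sinθ·θ̇² = 19.023437 + -4.461772 − -0.078841 = 14.640506
step 4→5:
  ẍ = (ẋ'−ẋ)/dt = (0.374170164−0.754485207)/0.037358 = -10.180284
  θ̈ = (θ̇'−θ̇)/dt = (-1.472329535−-1.744835854)/0.037358 = 7.294457
  sinθ=-0.217903, cosθ=0.975970
  F = (M+m)·ẍ + m·l·cosθ·θ̈ − m·l·sinθ·θ̇² = -13.847843 + 2.227894 − -0.207605 = -11.412344

F_0 = -4.843815 N
F_1 = -7.738100 N
F_2 = 9.965949 N
F_3 = 14.640506 N
F_4 = -11.412344 N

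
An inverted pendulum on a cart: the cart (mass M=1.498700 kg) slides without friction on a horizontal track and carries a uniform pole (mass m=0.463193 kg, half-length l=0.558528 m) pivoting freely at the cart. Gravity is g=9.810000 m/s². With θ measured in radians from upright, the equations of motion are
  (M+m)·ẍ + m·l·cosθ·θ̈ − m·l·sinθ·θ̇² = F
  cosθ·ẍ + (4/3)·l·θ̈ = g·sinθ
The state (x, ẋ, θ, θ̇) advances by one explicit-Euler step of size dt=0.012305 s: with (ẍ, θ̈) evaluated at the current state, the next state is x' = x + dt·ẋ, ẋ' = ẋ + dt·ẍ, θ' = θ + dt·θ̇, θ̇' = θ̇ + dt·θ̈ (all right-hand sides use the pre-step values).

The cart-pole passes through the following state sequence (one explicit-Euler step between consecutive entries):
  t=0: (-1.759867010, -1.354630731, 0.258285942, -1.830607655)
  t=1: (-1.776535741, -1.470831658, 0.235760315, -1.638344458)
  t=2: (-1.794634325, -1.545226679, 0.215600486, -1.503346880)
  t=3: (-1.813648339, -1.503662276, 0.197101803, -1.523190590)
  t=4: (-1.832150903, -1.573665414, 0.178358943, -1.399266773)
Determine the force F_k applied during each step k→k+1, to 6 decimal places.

F_0 = -14.840214 N
F_1 = -9.263907 N
F_2 = 6.094344 N
F_3 = -8.723761 N

step 0→1:
  ẍ = (ẋ'−ẋ)/dt = (-1.470831658−-1.354630731)/0.012305 = -9.443391
  θ̈ = (θ̇'−θ̇)/dt = (-1.638344458−-1.830607655)/0.012305 = 15.624803
  sinθ=0.255424, cosθ=0.966829
  F = (M+m)·ẍ + m·l·cosθ·θ̈ − m·l·sinθ·θ̇² = -18.526923 + 3.908150 − 0.221441 = -14.840214
step 1→2:
  ẍ = (ẋ'−ẋ)/dt = (-1.545226679−-1.470831658)/0.012305 = -6.045918
  θ̈ = (θ̇'−θ̇)/dt = (-1.503346880−-1.638344458)/0.012305 = 10.970953
  sinθ=0.233582, cosθ=0.972337
  F = (M+m)·ẍ + m·l·cosθ·θ̈ − m·l·sinθ·θ̇² = -11.861444 + 2.759740 − 0.162202 = -9.263907
step 2→3:
  ẍ = (ẋ'−ẋ)/dt = (-1.503662276−-1.545226679)/0.012305 = 3.377847
  θ̈ = (θ̇'−θ̇)/dt = (-1.523190590−-1.503346880)/0.012305 = -1.612654
  sinθ=0.213934, cosθ=0.976848
  F = (M+m)·ẍ + m·l·cosθ·θ̈ − m·l·sinθ·θ̇² = 6.626974 + -0.407545 − 0.125085 = 6.094344
step 3→4:
  ẍ = (ẋ'−ẋ)/dt = (-1.573665414−-1.503662276)/0.012305 = -5.688999
  θ̈ = (θ̇'−θ̇)/dt = (-1.399266773−-1.523190590)/0.012305 = 10.071013
  sinθ=0.195828, cosθ=0.980638
  F = (M+m)·ẍ + m·l·cosθ·θ̈ − m·l·sinθ·θ̇² = -11.161208 + 2.554988 − 0.117541 = -8.723761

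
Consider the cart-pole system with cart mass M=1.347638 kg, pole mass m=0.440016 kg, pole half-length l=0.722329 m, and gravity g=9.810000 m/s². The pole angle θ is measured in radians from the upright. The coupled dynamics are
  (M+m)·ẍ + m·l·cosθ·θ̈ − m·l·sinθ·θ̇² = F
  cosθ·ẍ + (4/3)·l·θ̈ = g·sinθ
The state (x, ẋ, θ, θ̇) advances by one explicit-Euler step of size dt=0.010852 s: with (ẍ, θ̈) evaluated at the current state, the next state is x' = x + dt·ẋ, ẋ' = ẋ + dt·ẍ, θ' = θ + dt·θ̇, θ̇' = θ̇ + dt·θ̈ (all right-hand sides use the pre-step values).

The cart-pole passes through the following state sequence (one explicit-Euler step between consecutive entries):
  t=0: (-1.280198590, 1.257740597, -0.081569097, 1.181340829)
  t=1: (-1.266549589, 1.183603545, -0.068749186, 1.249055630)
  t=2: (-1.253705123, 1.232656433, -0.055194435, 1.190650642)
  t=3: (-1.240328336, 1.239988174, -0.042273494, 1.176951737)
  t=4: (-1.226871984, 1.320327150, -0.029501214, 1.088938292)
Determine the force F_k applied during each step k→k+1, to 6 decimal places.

F_0 = -10.199828 N
F_1 = 6.408024 N
F_2 = 0.832011 N
F_3 = 10.677417 N

step 0→1:
  ẍ = (ẋ'−ẋ)/dt = (1.183603545−1.257740597)/0.010852 = -6.831649
  θ̈ = (θ̇'−θ̇)/dt = (1.249055630−1.181340829)/0.010852 = 6.239845
  sinθ=-0.081479, cosθ=0.996675
  F = (M+m)·ẍ + m·l·cosθ·θ̈ − m·l·sinθ·θ̇² = -12.212624 + 1.976655 − -0.036141 = -10.199828
step 1→2:
  ẍ = (ẋ'−ẋ)/dt = (1.232656433−1.183603545)/0.010852 = 4.520170
  θ̈ = (θ̇'−θ̇)/dt = (1.190650642−1.249055630)/0.010852 = -5.381956
  sinθ=-0.068695, cosθ=0.997638
  F = (M+m)·ẍ + m·l·cosθ·θ̈ − m·l·sinθ·θ̇² = 8.080500 + -1.706540 − -0.034064 = 6.408024
step 2→3:
  ẍ = (ẋ'−ẋ)/dt = (1.239988174−1.232656433)/0.010852 = 0.675612
  θ̈ = (θ̇'−θ̇)/dt = (1.176951737−1.190650642)/0.010852 = -1.262339
  sinθ=-0.055166, cosθ=0.998477
  F = (M+m)·ẍ + m·l·cosθ·θ̈ − m·l·sinθ·θ̇² = 1.207760 + -0.400606 − -0.024857 = 0.832011
step 3→4:
  ẍ = (ẋ'−ẋ)/dt = (1.320327150−1.239988174)/0.010852 = 7.403149
  θ̈ = (θ̇'−θ̇)/dt = (1.088938292−1.176951737)/0.010852 = -8.110343
  sinθ=-0.042261, cosθ=0.999107
  F = (M+m)·ẍ + m·l·cosθ·θ̈ − m·l·sinθ·θ̇² = 13.234269 + -2.575459 − -0.018606 = 10.677417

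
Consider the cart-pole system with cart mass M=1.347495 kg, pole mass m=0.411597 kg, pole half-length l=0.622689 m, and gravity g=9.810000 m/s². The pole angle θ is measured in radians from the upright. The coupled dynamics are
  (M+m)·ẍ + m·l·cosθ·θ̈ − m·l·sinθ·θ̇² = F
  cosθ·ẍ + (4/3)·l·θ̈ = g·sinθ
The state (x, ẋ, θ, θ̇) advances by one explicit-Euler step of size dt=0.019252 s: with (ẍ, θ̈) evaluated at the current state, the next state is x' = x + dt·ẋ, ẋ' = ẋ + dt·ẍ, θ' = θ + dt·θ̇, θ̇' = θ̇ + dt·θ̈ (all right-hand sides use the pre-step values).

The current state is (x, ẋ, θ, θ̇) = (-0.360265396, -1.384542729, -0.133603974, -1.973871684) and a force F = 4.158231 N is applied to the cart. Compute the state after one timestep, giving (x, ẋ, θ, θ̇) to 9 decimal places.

(-0.386920613, -1.326027728, -0.171604952, -2.074023518)

sinθ=-0.133206856, cosθ=0.991088257
temp = (F + m·l·θ̇²·sinθ)/(M+m) = (4.158231 + -0.133017202)/1.759092 = 2.288233815
θ̈ = (g·sinθ − cosθ·temp)/(l·(4/3 − m·cos²θ/(M+m))) = -5.202152166
ẍ = temp − m·l·θ̈·cosθ/(M+m) = 3.039424550
Euler: x'=-0.360265396+0.019252·-1.384542729=-0.386920613, ẋ'=-1.384542729+0.019252·3.039424550=-1.326027728
       θ'=-0.133603974+0.019252·-1.973871684=-0.171604952, θ̇'=-1.973871684+0.019252·-5.202152166=-2.074023518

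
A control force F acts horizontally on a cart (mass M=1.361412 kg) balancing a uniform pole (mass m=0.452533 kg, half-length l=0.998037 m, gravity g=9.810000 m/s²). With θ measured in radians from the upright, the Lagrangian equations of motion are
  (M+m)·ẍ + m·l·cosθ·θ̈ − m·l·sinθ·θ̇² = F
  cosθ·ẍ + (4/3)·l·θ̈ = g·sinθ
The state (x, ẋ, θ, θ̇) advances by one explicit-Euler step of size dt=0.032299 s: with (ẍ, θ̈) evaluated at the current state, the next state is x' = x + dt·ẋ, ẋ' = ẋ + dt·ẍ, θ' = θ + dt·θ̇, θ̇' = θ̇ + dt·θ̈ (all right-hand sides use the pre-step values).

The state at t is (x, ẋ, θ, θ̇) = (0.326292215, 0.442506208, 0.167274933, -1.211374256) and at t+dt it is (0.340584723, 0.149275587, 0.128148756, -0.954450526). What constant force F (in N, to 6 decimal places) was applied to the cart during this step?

ẍ = (ẋ'−ẋ)/dt = (0.149275587−0.442506208)/0.032299 = -9.078628
θ̈ = (θ̇'−θ̇)/dt = (-0.954450526−-1.211374256)/0.032299 = 7.954541
sinθ=0.166496, cosθ=0.986042
F = (M+m)·ẍ + m·l·cosθ·θ̈ − m·l·sinθ·θ̇² = -16.468133 + 3.542481 − 0.110346 = -13.035998

F = -13.035998 N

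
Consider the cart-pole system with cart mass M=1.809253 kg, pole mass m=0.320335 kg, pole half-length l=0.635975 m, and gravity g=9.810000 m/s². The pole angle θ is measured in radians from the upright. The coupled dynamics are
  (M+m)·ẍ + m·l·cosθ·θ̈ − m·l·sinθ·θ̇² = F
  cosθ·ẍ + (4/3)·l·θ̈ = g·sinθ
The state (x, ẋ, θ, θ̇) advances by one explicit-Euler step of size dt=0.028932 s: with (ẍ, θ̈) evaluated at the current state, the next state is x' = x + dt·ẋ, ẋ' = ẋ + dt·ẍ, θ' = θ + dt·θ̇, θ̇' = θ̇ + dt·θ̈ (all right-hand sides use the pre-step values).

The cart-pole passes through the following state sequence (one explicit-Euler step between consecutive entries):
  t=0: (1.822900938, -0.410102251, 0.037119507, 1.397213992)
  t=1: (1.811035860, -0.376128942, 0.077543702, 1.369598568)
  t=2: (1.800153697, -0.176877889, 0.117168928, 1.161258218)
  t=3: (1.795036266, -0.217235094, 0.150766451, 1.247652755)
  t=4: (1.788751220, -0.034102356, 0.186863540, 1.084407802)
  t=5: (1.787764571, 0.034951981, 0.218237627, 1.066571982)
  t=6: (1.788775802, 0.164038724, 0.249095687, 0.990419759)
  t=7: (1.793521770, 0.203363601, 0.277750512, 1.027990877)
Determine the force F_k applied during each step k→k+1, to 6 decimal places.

F_0 = 2.291582 N
F_1 = 13.173979 N
F_2 = -2.398498 N
F_3 = 12.295707 N
F_4 = 4.914948 N
F_5 = 8.927960 N
F_6 = 3.101699 N

step 0→1:
  ẍ = (ẋ'−ẋ)/dt = (-0.376128942−-0.410102251)/0.028932 = 1.174247
  θ̈ = (θ̇'−θ̇)/dt = (1.369598568−1.397213992)/0.028932 = -0.954494
  sinθ=0.037111, cosθ=0.999311
  F = (M+m)·ẍ + m·l·cosθ·θ̈ − m·l·sinθ·θ̇² = 2.500662 + -0.194320 − 0.014760 = 2.291582
step 1→2:
  ẍ = (ẋ'−ẋ)/dt = (-0.176877889−-0.376128942)/0.028932 = 6.886874
  θ̈ = (θ̇'−θ̇)/dt = (1.161258218−1.369598568)/0.028932 = -7.201035
  sinθ=0.077466, cosθ=0.996995
  F = (M+m)·ẍ + m·l·cosθ·θ̈ − m·l·sinθ·θ̇² = 14.666205 + -1.462623 − 0.029603 = 13.173979
step 2→3:
  ẍ = (ẋ'−ẋ)/dt = (-0.217235094−-0.176877889)/0.028932 = -1.394899
  θ̈ = (θ̇'−θ̇)/dt = (1.247652755−1.161258218)/0.028932 = 2.986124
  sinθ=0.116901, cosθ=0.993144
  F = (M+m)·ẍ + m·l·cosθ·θ̈ − m·l·sinθ·θ̇² = -2.970559 + 0.604177 − 0.032116 = -2.398498
step 3→4:
  ẍ = (ẋ'−ẋ)/dt = (-0.034102356−-0.217235094)/0.028932 = 6.329764
  θ̈ = (θ̇'−θ̇)/dt = (1.084407802−1.247652755)/0.028932 = -5.642367
  sinθ=0.150196, cosθ=0.988656
  F = (M+m)·ẍ + m·l·cosθ·θ̈ − m·l·sinθ·θ̇² = 13.479790 + -1.136452 − 0.047631 = 12.295707
step 4→5:
  ẍ = (ẋ'−ẋ)/dt = (0.034951981−-0.034102356)/0.028932 = 2.386781
  θ̈ = (θ̇'−θ̇)/dt = (1.066571982−1.084407802)/0.028932 = -0.616474
  sinθ=0.185778, cosθ=0.982592
  F = (M+m)·ẍ + m·l·cosθ·θ̈ − m·l·sinθ·θ̇² = 5.082859 + -0.123405 − 0.044507 = 4.914948
step 5→6:
  ẍ = (ẋ'−ẋ)/dt = (0.164038724−0.034951981)/0.028932 = 4.461729
  θ̈ = (θ̇'−θ̇)/dt = (0.990419759−1.066571982)/0.028932 = -2.632111
  sinθ=0.216509, cosθ=0.976281
  F = (M+m)·ẍ + m·l·cosθ·θ̈ − m·l·sinθ·θ̇² = 9.501644 + -0.523508 − 0.050177 = 8.927960
step 6→7:
  ẍ = (ẋ'−ẋ)/dt = (0.203363601−0.164038724)/0.028932 = 1.359217
  θ̈ = (θ̇'−θ̇)/dt = (1.027990877−0.990419759)/0.028932 = 1.298601
  sinθ=0.246528, cosθ=0.969136
  F = (M+m)·ẍ + m·l·cosθ·θ̈ − m·l·sinθ·θ̇² = 2.894573 + 0.256392 − 0.049266 = 3.101699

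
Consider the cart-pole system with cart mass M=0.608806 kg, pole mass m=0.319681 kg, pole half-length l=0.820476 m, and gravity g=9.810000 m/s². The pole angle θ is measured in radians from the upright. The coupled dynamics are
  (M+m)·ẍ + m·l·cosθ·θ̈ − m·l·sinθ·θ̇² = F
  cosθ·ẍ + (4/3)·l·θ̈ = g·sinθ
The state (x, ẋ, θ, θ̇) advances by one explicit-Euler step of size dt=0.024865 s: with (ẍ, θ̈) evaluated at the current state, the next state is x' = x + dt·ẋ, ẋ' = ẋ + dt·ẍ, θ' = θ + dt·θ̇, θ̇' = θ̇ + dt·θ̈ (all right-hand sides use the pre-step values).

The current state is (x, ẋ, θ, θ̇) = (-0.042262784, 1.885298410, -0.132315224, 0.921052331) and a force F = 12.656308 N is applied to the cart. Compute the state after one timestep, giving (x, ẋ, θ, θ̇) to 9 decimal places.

(0.004615161, 2.349460267, -0.109413258, 0.471052285)

sinθ=-0.131929481, cosθ=0.991259104
temp = (F + m·l·θ̇²·sinθ)/(M+m) = (12.656308 + -0.029355749)/0.928487 = 13.599492778
θ̈ = (g·sinθ − cosθ·temp)/(l·(4/3 − m·cos²θ/(M+m))) = -18.097729597
ẍ = temp − m·l·θ̈·cosθ/(M+m) = 18.667277568
Euler: x'=-0.042262784+0.024865·1.885298410=0.004615161, ẋ'=1.885298410+0.024865·18.667277568=2.349460267
       θ'=-0.132315224+0.024865·0.921052331=-0.109413258, θ̇'=0.921052331+0.024865·-18.097729597=0.471052285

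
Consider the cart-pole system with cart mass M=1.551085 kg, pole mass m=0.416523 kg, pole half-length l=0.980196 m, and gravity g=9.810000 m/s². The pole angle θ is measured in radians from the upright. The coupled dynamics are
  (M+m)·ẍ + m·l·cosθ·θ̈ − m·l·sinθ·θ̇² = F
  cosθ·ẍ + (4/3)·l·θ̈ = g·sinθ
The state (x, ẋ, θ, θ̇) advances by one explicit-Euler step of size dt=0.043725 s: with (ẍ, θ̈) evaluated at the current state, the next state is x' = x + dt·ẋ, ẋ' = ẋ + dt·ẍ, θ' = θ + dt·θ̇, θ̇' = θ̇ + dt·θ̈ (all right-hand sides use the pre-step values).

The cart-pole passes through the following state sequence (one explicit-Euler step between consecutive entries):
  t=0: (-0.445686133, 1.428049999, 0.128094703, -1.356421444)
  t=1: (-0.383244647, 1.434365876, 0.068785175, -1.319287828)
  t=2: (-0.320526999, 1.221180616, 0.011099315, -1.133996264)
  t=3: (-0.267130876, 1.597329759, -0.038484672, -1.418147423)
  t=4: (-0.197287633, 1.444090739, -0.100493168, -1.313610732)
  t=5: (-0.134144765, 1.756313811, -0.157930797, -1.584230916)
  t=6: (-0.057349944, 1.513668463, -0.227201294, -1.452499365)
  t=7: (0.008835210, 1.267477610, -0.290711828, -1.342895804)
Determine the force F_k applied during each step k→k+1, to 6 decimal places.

F_0 = 0.532141 N
F_1 = -7.916060 N
F_2 = 14.267692 N
F_3 = -5.888735 N
F_4 = 11.606478 N
F_5 = -9.543078 N
F_6 = -9.887368 N

step 0→1:
  ẍ = (ẋ'−ẋ)/dt = (1.434365876−1.428049999)/0.043725 = 0.144445
  θ̈ = (θ̇'−θ̇)/dt = (-1.319287828−-1.356421444)/0.043725 = 0.849254
  sinθ=0.127745, cosθ=0.991807
  F = (M+m)·ẍ + m·l·cosθ·θ̈ − m·l·sinθ·θ̇² = 0.284212 + 0.343888 − 0.095959 = 0.532141
step 1→2:
  ẍ = (ẋ'−ẋ)/dt = (1.221180616−1.434365876)/0.043725 = -4.875592
  θ̈ = (θ̇'−θ̇)/dt = (-1.133996264−-1.319287828)/0.043725 = 4.237657
  sinθ=0.068731, cosθ=0.997635
  F = (M+m)·ẍ + m·l·cosθ·θ̈ − m·l·sinθ·θ̇² = -9.593254 + 1.726035 − 0.048841 = -7.916060
step 2→3:
  ẍ = (ẋ'−ẋ)/dt = (1.597329759−1.221180616)/0.043725 = 8.602610
  θ̈ = (θ̇'−θ̇)/dt = (-1.418147423−-1.133996264)/0.043725 = -6.498597
  sinθ=0.011099, cosθ=0.999938
  F = (M+m)·ẍ + m·l·cosθ·θ̈ − m·l·sinθ·θ̇² = 16.926565 + -2.653046 − 0.005827 = 14.267692
step 3→4:
  ẍ = (ẋ'−ẋ)/dt = (1.444090739−1.597329759)/0.043725 = -3.504609
  θ̈ = (θ̇'−θ̇)/dt = (-1.313610732−-1.418147423)/0.043725 = 2.390776
  sinθ=-0.038475, cosθ=0.999260
  F = (M+m)·ẍ + m·l·cosθ·θ̈ − m·l·sinθ·θ̇² = -6.895696 + 0.975369 − -0.031592 = -5.888735
step 4→5:
  ẍ = (ẋ'−ẋ)/dt = (1.756313811−1.444090739)/0.043725 = 7.140608
  θ̈ = (θ̇'−θ̇)/dt = (-1.584230916−-1.313610732)/0.043725 = -6.189141
  sinθ=-0.100324, cosθ=0.994955
  F = (M+m)·ẍ + m·l·cosθ·θ̈ − m·l·sinθ·θ̇² = 14.049917 + -2.514118 − -0.070679 = 11.606478
step 5→6:
  ẍ = (ẋ'−ẋ)/dt = (1.513668463−1.756313811)/0.043725 = -5.549350
  θ̈ = (θ̇'−θ̇)/dt = (-1.452499365−-1.584230916)/0.043725 = 3.012728
  sinθ=-0.157275, cosθ=0.987555
  F = (M+m)·ẍ + m·l·cosθ·θ̈ − m·l·sinθ·θ̇² = -10.918946 + 1.214711 − -0.161157 = -9.543078
step 6→7:
  ẍ = (ẋ'−ẋ)/dt = (1.267477610−1.513668463)/0.043725 = -5.630437
  θ̈ = (θ̇'−θ̇)/dt = (-1.342895804−-1.452499365)/0.043725 = 2.506657
  sinθ=-0.225252, cosθ=0.974301
  F = (M+m)·ẍ + m·l·cosθ·θ̈ − m·l·sinθ·θ̇² = -11.078493 + 0.997102 − -0.194022 = -9.887368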